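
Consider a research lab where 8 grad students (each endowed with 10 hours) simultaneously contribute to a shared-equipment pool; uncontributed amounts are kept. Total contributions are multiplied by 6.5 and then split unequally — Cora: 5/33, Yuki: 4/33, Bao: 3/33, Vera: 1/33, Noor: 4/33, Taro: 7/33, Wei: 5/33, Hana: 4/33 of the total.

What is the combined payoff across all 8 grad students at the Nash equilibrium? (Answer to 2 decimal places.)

Player j's private return per contributed unit is 6.5 × (j's share). Contributing is weakly dominant for j when that share is at least 1/6.5 = 0.1538, and contributing 0 is dominant otherwise.
Taro alone (share 7/33) is above the threshold, contributing 10; the remaining 7 contribute 0. Total contributed: 10.
The shared-equipment pool pays out 6.5 × 10 = 65.00 in total (split across the unequal shares, but the aggregate is all that matters for the group sum).
The 7 free-riders keep 10 each, adding 70. Group total = 70 + 65.00 = 135.00.

135.00 hours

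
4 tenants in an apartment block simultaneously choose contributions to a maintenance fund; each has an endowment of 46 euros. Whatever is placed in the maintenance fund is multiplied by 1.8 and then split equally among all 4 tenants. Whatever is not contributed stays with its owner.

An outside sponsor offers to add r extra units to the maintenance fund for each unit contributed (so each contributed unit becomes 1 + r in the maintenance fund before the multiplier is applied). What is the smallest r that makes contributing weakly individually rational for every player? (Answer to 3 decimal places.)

1.222

With matching at rate r, one contributed unit becomes (1 + r) in the maintenance fund and returns 1.8 × (1 + r) / 4 to the contributor.
Setting this equal to 1: 1 + r = 4/1.8 = 2.2222.
So the minimum matching rate is r = 2.2222 − 1 = 1.222.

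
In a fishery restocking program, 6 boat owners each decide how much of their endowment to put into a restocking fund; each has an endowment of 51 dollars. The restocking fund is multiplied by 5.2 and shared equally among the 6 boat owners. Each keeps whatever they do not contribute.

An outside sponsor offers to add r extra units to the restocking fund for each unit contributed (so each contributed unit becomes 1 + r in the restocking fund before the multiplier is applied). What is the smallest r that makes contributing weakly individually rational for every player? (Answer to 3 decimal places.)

0.154

With matching at rate r, one contributed unit becomes (1 + r) in the restocking fund and returns 5.2 × (1 + r) / 6 to the contributor.
Setting this equal to 1: 1 + r = 6/5.2 = 1.1538.
So the minimum matching rate is r = 1.1538 − 1 = 0.154.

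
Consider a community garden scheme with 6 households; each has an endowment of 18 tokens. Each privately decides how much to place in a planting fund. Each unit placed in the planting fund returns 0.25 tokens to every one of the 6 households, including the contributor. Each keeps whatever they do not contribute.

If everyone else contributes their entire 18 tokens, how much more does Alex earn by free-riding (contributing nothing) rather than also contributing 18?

13.50 tokens

Switching from a contribution of 18 to 0 lets Alex keep an extra 18 tokens, but lowers the planting fund by 18, which costs Alex their own share of that drop: 0.25 × 18 = 4.50.
Net gain = 18 − 4.50 = 13.50. The private return per contributed unit (0.25) is below 1, so free-riding is indeed the best response regardless of what the others do.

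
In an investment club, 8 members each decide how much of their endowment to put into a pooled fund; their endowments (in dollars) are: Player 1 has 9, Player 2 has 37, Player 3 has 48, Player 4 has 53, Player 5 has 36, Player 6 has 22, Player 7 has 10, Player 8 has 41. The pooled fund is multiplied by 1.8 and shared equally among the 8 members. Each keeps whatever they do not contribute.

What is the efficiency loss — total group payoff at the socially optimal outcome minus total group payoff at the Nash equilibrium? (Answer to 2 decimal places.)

204.80 dollars

The private return per contributed unit is 1.8/8 = 0.2250 < 1 for every player regardless of endowment, so the Nash equilibrium is zero contribution and the group total is Σ E_j = 9 + 37 + 48 + 53 + 36 + 22 + 10 + 41 = 256.
Each contributed unit returns 1.800 to the group, so the social optimum is full contribution by everyone: group total = 1.800 × 256 = 460.80.
Efficiency loss = (1.800 − 1) × 256 = 204.80.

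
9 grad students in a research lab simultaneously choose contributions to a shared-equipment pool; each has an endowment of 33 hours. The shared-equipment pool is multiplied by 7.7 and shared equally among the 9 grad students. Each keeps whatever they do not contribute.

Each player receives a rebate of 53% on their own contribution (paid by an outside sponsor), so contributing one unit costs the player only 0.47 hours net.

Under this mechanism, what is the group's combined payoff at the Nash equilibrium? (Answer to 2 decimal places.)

2444.31 hours

The effective private return per unit is now (7.7/9) / 0.47 = 1.8203 > 1, so every player's dominant strategy flips to full contribution.
At the Nash equilibrium everyone contributes 33. Group total payoff = 9 × (33 × 0.53 + 7.7 × 33) = 2444.31.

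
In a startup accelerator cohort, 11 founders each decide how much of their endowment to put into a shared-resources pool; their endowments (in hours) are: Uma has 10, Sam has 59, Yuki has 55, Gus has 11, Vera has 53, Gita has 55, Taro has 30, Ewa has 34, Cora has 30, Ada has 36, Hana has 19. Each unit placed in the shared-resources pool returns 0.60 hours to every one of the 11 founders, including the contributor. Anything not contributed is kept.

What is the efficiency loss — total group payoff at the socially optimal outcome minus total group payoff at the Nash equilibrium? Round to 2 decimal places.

2195.20 hours

The private return per contributed unit is 0.60 < 1 for everyone, so the Nash equilibrium is zero contribution and the group total is Σ E_j = 10 + 59 + 55 + 11 + 53 + 55 + 30 + 34 + 30 + 36 + 19 = 392.
Each contributed unit returns 6.600 to the group, so the social optimum is full contribution by everyone: group total = 6.600 × 392 = 2587.20.
Efficiency loss = (6.600 − 1) × 392 = 2195.20.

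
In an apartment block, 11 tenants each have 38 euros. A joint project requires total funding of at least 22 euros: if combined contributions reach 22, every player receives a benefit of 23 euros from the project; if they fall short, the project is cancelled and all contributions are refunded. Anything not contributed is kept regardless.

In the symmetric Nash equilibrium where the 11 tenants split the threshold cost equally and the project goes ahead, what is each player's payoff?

Equal share of the threshold: 22/11 = 2.
At this profile no one gains by cutting their contribution: any cut drops the total below 22, the project is cancelled, contributions are refunded, and the deviator ends with 38, which is less than 38 − 2 + 23 = 59. Contributing more than 2 just wastes the excess. So contributing exactly 2 is a best response.
Each player's payoff: 38 − 2 + 23 = 59.

59 euros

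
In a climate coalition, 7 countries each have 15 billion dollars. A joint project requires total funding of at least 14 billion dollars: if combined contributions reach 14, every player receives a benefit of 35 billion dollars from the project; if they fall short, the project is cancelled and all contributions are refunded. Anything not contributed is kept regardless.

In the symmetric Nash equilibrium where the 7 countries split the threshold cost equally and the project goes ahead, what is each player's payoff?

Equal share of the threshold: 14/7 = 2.
At this profile no one gains by cutting their contribution: any cut drops the total below 14, the project is cancelled, contributions are refunded, and the deviator ends with 15, which is less than 15 − 2 + 35 = 48. Contributing more than 2 just wastes the excess. So contributing exactly 2 is a best response.
Each player's payoff: 15 − 2 + 35 = 48.

48 billion dollars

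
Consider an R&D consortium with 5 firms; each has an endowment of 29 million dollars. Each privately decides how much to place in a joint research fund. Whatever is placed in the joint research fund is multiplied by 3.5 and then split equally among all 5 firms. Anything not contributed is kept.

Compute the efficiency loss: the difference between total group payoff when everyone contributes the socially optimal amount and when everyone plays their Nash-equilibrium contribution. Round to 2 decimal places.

362.50 million dollars

Each contributed unit returns 3.5/5 = 0.7000 to its contributor — below 1 — so contributing 0 is dominant for every player. At the Nash equilibrium everyone keeps their 29, and the group total is 5 × 29 = 145.
Each contributed unit returns 3.500 to the group as a whole (0.7000 to each of 5 players), which exceeds 1, so the social optimum is full contribution: group total = 3.500 × 145 = 507.50.
Efficiency loss = 507.50 − 145 = 362.50.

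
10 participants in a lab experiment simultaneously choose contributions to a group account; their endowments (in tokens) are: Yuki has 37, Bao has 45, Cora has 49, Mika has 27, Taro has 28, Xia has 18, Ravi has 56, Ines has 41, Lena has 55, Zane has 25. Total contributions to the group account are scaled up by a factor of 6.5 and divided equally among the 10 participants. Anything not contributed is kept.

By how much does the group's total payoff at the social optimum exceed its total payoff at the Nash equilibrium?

2095.50 tokens

The private return per contributed unit is 6.5/10 = 0.6500 < 1 for every player regardless of endowment, so the Nash equilibrium is zero contribution and the group total is Σ E_j = 37 + 45 + 49 + 27 + 28 + 18 + 56 + 41 + 55 + 25 = 381.
Each contributed unit returns 6.500 to the group, so the social optimum is full contribution by everyone: group total = 6.500 × 381 = 2476.50.
Efficiency loss = (6.500 − 1) × 381 = 2095.50.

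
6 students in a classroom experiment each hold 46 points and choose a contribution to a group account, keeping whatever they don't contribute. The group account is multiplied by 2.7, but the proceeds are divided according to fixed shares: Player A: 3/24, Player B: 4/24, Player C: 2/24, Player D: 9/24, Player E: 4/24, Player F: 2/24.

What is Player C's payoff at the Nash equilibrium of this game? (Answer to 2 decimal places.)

56.35 points

Each unit j contributes comes back to j as 2.7 × (j's share), so j prefers to contribute only if that share exceeds 1/2.7 = 0.3704; otherwise keeping the unit dominates.
The only share above 0.3704 is Player D's 9/24, contributing 46; the remaining 5 contribute 0. Total contributed: 46.
Player C keeps 46 and receives 2.7 × 46 × 2/24 = 10.35 from the group account, for a payoff of 56.35.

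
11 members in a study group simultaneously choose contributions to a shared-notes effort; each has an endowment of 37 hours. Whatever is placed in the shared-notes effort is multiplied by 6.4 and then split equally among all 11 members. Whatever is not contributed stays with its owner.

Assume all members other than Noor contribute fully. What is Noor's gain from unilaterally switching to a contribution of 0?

Switching from a contribution of 37 to 0 lets Noor keep an extra 37 hours, but lowers the shared-notes effort by 37, which costs Noor their own share of that drop: 6.4/11 × 37 = 21.53.
Net gain = 37 − 21.53 = 15.47. The private return per contributed unit (0.5818) is below 1, so free-riding is indeed the best response regardless of what the others do.

15.47 hours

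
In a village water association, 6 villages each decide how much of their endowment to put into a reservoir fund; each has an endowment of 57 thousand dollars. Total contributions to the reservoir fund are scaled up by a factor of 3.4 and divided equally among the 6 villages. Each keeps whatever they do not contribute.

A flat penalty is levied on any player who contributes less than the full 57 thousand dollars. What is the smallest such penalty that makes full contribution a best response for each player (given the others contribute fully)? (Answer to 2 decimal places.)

24.70 thousand dollars

Given the others contribute fully, the best deviation is to contribute 0 (any partial contribution still incurs the fine and gives up units whose private return 0.5667 is below 1).
Deviating from 57 to 0 saves 57 thousand dollars but forfeits the deviator's share of the drop in the reservoir fund: 3.4/6 × 57 = 32.30.
So the deviation gain is 57 − 32.30 = 24.70, and the fine must be at least 24.70 thousand dollars to wipe it out.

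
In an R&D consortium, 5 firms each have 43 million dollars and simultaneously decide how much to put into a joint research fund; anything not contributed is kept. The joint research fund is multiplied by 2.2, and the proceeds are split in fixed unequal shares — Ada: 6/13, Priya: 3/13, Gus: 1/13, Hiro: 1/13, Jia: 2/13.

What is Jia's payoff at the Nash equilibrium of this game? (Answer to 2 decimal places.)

57.55 million dollars

Each unit j contributes comes back to j as 2.2 × (j's share), so j prefers to contribute only if that share exceeds 1/2.2 = 0.4545; otherwise keeping the unit dominates.
Ada alone (share 6/13) is above the threshold, contributing 43; the remaining 4 contribute 0. Total contributed: 43.
Jia keeps 43 and receives 2.2 × 43 × 2/13 = 14.55 from the joint research fund, for a payoff of 57.55.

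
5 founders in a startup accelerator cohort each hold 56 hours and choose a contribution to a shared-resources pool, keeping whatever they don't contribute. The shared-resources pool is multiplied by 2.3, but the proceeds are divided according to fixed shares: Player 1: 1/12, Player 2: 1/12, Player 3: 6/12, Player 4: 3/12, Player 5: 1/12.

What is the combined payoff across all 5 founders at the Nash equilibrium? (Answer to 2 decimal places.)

A player with share s gets back 2.3·s per unit contributed, so full contribution is dominant for anyone with s > 1/2.3 = 0.4348 and zero contribution is dominant for anyone below.
Only Player 3 (6/12) clears that bar, contributing 56; the remaining 4 contribute 0. Total contributed: 56.
The shared-resources pool pays out 2.3 × 56 = 128.80 in total (split across the unequal shares, but the aggregate is all that matters for the group sum).
The 4 free-riders keep 56 each, adding 224. Group total = 224 + 128.80 = 352.80.

352.80 hours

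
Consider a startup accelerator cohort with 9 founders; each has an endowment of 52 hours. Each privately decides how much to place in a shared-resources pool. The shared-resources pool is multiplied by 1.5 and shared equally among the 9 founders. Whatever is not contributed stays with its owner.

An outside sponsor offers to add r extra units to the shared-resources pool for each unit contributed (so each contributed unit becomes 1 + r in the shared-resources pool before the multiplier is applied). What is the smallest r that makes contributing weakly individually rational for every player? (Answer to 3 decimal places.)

With matching at rate r, one contributed unit becomes (1 + r) in the shared-resources pool and returns 1.5 × (1 + r) / 9 to the contributor.
Setting this equal to 1: 1 + r = 9/1.5 = 6.0000.
So the minimum matching rate is r = 6.0000 − 1 = 5.000.

5.000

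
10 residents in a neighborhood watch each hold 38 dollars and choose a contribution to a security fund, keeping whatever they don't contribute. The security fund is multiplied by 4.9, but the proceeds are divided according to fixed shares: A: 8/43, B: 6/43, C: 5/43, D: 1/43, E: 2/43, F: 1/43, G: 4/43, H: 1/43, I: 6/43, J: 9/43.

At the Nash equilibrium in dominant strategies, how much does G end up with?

55.32 dollars

Player j's private return per contributed unit is 4.9 × (j's share). Contributing is weakly dominant for j when that share is at least 1/4.9 = 0.2041, and contributing 0 is dominant otherwise.
J alone (share 9/43) is above the threshold, contributing 38; the remaining 9 contribute 0. Total contributed: 38.
G keeps 38 and receives 4.9 × 38 × 4/43 = 17.32 from the security fund, for a payoff of 55.32.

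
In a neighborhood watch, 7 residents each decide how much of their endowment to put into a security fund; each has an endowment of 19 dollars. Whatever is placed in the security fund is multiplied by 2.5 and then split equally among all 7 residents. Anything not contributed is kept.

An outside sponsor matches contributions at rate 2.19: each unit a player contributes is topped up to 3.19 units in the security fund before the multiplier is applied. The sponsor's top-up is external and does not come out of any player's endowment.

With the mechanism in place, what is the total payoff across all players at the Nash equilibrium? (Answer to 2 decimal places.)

With the mechanism, a contributed unit returns 2.5 × 3.19 / 7 = 1.1393 per unit of net cost to the contributor — now above 1 — so contributing fully is weakly dominant for every player.
So the Nash equilibrium is full contribution by all 7; the group earns 2.5 × 3.19 × 133 = 1060.68.

1060.68 dollars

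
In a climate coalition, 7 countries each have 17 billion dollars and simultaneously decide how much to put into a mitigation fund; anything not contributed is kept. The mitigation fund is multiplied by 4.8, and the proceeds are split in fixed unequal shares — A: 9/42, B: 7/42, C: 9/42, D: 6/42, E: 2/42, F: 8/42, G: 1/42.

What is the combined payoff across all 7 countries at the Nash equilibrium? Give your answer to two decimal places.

Each unit j contributes comes back to j as 4.8 × (j's share), so j prefers to contribute only if that share exceeds 1/4.8 = 0.2083; otherwise keeping the unit dominates.
A and C clear that bar, contributing 17 each; the remaining 5 contribute 0. Total contributed: 34.
The mitigation fund pays out 4.8 × 34 = 163.20 in total (split across the unequal shares, but the aggregate is all that matters for the group sum).
The 5 free-riders keep 17 each, adding 85. Group total = 85 + 163.20 = 248.20.

248.20 billion dollars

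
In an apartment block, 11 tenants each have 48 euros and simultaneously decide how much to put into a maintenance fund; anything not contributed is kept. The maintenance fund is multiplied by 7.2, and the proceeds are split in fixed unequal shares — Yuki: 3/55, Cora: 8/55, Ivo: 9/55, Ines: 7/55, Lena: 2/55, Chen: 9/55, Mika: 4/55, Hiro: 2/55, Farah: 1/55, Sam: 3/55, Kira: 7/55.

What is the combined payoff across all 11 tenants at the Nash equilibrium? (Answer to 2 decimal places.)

Each unit j contributes comes back to j as 7.2 × (j's share), so j prefers to contribute only if that share exceeds 1/7.2 = 0.1389; otherwise keeping the unit dominates.
The shares above 0.1389 belong to Cora, Ivo and Chen, contributing 48 each; the remaining 8 contribute 0. Total contributed: 144.
The maintenance fund pays out 7.2 × 144 = 1036.80 in total (split across the unequal shares, but the aggregate is all that matters for the group sum).
The 8 free-riders keep 48 each, adding 384. Group total = 384 + 1036.80 = 1420.80.

1420.80 euros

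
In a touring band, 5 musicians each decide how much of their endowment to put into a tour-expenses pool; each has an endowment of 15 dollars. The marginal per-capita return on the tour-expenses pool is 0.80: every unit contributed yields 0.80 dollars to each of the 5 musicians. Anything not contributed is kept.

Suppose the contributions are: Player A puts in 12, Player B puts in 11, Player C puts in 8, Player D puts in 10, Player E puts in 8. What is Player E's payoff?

46.20 dollars

Total contributed: 12 + 11 + 8 + 10 + 8 = 49.
Each receives 0.80 × 49 = 39.20 from the tour-expenses pool.
Player E keeps 15 − 8 = 7, so Player E's payoff is 7 + 39.20 = 46.20.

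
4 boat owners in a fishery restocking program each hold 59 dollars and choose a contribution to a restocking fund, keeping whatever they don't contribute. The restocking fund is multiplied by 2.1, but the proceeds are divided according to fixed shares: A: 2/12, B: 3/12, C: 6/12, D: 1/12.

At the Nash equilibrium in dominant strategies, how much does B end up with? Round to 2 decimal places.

A player with share s gets back 2.1·s per unit contributed, so full contribution is dominant for anyone with s > 1/2.1 = 0.4762 and zero contribution is dominant for anyone below.
The only share above 0.4762 is C's 6/12, contributing 59; the remaining 3 contribute 0. Total contributed: 59.
B keeps 59 and receives 2.1 × 59 × 3/12 = 30.98 from the restocking fund, for a payoff of 89.98.

89.98 dollars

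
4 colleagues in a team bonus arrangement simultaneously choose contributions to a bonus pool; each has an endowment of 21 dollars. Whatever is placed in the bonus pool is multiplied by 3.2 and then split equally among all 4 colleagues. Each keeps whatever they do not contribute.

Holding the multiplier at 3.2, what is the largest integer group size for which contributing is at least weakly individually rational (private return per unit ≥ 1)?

Private return per unit is 3.2/(group size), which is ≥ 1 whenever the group size is ≤ 3.2.
The largest such integer is 3.

3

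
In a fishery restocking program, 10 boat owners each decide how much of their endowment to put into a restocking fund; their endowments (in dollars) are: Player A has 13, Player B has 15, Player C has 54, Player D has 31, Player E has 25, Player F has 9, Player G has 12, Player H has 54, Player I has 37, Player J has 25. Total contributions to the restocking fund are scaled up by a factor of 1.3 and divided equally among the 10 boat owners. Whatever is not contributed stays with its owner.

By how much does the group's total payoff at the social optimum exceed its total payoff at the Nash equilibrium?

82.50 dollars

The private return per contributed unit is 1.3/10 = 0.1300 < 1 for every player regardless of endowment, so the Nash equilibrium is zero contribution and the group total is Σ E_j = 13 + 15 + 54 + 31 + 25 + 9 + 12 + 54 + 37 + 25 = 275.
Each contributed unit returns 1.300 to the group, so the social optimum is full contribution by everyone: group total = 1.300 × 275 = 357.50.
Efficiency loss = (1.300 − 1) × 275 = 82.50.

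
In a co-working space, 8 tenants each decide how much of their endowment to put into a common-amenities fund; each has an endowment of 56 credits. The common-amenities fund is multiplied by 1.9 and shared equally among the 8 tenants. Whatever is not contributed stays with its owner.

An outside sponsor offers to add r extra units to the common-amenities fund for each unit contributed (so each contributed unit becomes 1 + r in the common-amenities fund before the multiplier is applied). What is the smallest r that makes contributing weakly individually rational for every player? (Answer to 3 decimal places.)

With matching at rate r, one contributed unit becomes (1 + r) in the common-amenities fund and returns 1.9 × (1 + r) / 8 to the contributor.
Setting this equal to 1: 1 + r = 8/1.9 = 4.2105.
So the minimum matching rate is r = 4.2105 − 1 = 3.211.

3.211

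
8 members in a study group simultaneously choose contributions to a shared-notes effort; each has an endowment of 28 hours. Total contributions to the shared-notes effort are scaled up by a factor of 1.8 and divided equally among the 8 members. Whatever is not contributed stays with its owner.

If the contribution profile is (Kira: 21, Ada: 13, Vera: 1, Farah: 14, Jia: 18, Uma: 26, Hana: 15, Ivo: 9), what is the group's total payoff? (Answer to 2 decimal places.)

317.60 hours

Total contributed: 21 + 13 + 1 + 14 + 18 + 26 + 15 + 9 = 117; total kept: 8 × 28 − 117 = 107.
The shared-notes effort pays out 1.8 × 117 = 210.60 in aggregate.
Group total = 107 + 210.60 = 317.60.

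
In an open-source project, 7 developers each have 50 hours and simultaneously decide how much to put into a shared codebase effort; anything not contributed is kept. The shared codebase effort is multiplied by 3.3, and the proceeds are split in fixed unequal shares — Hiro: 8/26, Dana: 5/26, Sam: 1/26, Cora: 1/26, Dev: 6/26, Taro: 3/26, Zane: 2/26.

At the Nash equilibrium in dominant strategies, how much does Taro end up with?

Each unit j contributes comes back to j as 3.3 × (j's share), so j prefers to contribute only if that share exceeds 1/3.3 = 0.3030; otherwise keeping the unit dominates.
Only Hiro (8/26) clears that bar, contributing 50; the remaining 6 contribute 0. Total contributed: 50.
Taro keeps 50 and receives 3.3 × 50 × 3/26 = 19.04 from the shared codebase effort, for a payoff of 69.04.

69.04 hours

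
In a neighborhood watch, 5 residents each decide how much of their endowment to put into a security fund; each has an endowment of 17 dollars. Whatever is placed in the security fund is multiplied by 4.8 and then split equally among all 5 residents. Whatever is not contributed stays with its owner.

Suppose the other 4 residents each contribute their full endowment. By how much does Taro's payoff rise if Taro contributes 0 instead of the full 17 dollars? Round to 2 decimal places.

Switching from a contribution of 17 to 0 lets Taro keep an extra 17 dollars, but lowers the security fund by 17, which costs Taro their own share of that drop: 4.8/5 × 17 = 16.32.
Net gain = 17 − 16.32 = 0.68. The private return per contributed unit (0.9600) is below 1, so free-riding is indeed the best response regardless of what the others do.

0.68 dollars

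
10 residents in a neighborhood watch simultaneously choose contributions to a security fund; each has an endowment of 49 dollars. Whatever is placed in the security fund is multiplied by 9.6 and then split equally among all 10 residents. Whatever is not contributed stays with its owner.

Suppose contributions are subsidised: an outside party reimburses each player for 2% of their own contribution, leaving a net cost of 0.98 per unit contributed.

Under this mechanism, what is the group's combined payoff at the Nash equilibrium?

The effective private return is (9.6/10) / 0.98 = 0.9796, which is still under 1, so the mechanism doesn't change anyone's dominant strategy: zero contribution.
Everyone keeps their endowment and the group total is 10 × 49 = 490.

490.00 dollars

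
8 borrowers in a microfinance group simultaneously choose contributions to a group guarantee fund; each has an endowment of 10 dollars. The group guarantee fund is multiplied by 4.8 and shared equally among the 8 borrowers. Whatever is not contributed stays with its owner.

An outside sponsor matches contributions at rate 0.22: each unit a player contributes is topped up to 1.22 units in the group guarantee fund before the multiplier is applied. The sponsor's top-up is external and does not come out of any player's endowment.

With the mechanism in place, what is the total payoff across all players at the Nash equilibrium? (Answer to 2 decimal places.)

With the mechanism, a contributed unit returns 4.8 × 1.22 / 8 = 0.7320 per unit of net cost — still below 1 — so contributing 0 remains dominant for every player.
Everyone keeps their endowment and the group total is 8 × 10 = 80.

80.00 dollars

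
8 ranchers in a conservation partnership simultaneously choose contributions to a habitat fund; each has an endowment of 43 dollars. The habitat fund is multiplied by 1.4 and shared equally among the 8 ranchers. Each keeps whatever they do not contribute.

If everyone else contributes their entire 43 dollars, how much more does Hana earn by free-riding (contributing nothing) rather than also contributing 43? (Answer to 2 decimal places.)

Switching from a contribution of 43 to 0 lets Hana keep an extra 43 dollars, but lowers the habitat fund by 43, which costs Hana their own share of that drop: 1.4/8 × 43 = 7.52.
Net gain = 43 − 7.52 = 35.48. The private return per contributed unit (0.1750) is below 1, so free-riding is indeed the best response regardless of what the others do.

35.48 dollars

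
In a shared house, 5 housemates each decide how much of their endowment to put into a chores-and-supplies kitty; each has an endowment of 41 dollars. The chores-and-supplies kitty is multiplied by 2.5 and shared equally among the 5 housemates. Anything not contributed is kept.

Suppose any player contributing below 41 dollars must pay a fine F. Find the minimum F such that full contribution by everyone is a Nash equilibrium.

Given the others contribute fully, the best deviation is to contribute 0 (any partial contribution still incurs the fine and gives up units whose private return 0.5000 is below 1).
Deviating from 41 to 0 saves 41 dollars but forfeits the deviator's share of the drop in the chores-and-supplies kitty: 2.5/5 × 41 = 20.50.
So the deviation gain is 41 − 20.50 = 20.50, and the fine must be at least 20.50 dollars to wipe it out.

20.50 dollars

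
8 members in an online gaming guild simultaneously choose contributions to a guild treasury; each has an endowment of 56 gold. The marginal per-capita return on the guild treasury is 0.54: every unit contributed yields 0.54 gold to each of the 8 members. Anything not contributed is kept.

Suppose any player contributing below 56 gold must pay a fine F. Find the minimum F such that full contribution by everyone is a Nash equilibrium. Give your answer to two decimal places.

25.76 gold

Given the others contribute fully, the best deviation is to contribute 0 (any partial contribution still incurs the fine and gives up units whose private return 0.54 is below 1).
Deviating from 56 to 0 saves 56 gold but forfeits the deviator's share of the drop in the guild treasury: 0.54 × 56 = 30.24.
So the deviation gain is 56 − 30.24 = 25.76, and the fine must be at least 25.76 gold to wipe it out.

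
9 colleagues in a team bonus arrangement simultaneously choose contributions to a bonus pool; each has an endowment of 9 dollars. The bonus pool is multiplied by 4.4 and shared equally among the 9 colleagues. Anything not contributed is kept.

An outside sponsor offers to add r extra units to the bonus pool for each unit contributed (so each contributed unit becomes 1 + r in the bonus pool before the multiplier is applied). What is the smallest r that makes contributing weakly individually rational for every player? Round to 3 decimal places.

With matching at rate r, one contributed unit becomes (1 + r) in the bonus pool and returns 4.4 × (1 + r) / 9 to the contributor.
Setting this equal to 1: 1 + r = 9/4.4 = 2.0455.
So the minimum matching rate is r = 2.0455 − 1 = 1.045.

1.045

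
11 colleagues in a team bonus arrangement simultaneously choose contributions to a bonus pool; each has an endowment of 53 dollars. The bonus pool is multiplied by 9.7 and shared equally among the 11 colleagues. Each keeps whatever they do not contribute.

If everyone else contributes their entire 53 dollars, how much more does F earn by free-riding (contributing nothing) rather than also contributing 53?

Switching from a contribution of 53 to 0 lets F keep an extra 53 dollars, but lowers the bonus pool by 53, which costs F their own share of that drop: 9.7/11 × 53 = 46.74.
Net gain = 53 − 46.74 = 6.26. The private return per contributed unit (0.8818) is below 1, so free-riding is indeed the best response regardless of what the others do.

6.26 dollars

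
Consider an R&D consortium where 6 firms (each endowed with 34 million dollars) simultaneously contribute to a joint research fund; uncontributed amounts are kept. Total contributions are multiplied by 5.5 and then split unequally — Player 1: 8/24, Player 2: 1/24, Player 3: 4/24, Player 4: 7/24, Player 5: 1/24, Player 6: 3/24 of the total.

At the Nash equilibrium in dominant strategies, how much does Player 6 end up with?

For player j, contributing a unit is worthwhile iff 5.5 × (j's share) ≥ 1, i.e. iff j's share is at least 0.1818.
Player 1 and Player 4 clear that bar, contributing 34 each; the remaining 4 contribute 0. Total contributed: 68.
Player 6 keeps 34 and receives 5.5 × 68 × 3/24 = 46.75 from the joint research fund, for a payoff of 80.75.

80.75 million dollars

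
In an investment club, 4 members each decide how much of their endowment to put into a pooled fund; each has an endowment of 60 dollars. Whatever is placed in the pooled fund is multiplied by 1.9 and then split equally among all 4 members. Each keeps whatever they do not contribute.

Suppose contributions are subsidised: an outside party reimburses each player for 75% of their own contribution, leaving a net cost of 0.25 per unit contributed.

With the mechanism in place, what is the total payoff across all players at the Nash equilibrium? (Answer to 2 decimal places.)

Under the mechanism each unit contributed yields (1.9/4) / 0.25 = 1.9000 back to its contributor per unit of net cost, which exceeds 1, making full contribution the dominant choice for everyone.
So the Nash equilibrium is full contribution by all 4; the group earns 4 × (60 × 0.75 + 1.9 × 60) = 636.00.

636.00 dollars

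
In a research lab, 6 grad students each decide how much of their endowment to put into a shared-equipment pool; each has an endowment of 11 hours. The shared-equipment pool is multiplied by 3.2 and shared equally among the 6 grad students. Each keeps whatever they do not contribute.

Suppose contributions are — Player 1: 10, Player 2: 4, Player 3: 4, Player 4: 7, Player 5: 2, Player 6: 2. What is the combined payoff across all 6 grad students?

Total contributed: 10 + 4 + 4 + 7 + 2 + 2 = 29; total kept: 6 × 11 − 29 = 37.
The shared-equipment pool pays out 3.2 × 29 = 92.80 in aggregate.
Group total = 37 + 92.80 = 129.80.

129.80 hours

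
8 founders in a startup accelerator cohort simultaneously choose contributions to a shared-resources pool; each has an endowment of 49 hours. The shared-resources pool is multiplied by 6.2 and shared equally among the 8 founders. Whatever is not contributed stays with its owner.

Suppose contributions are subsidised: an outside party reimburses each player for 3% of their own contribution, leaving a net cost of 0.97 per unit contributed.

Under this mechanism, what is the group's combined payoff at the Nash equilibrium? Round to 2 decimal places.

The effective private return is (6.2/8) / 0.97 = 0.7990, which is still under 1, so the mechanism doesn't change anyone's dominant strategy: zero contribution.
Everyone keeps their endowment and the group total is 8 × 49 = 392.

392.00 hours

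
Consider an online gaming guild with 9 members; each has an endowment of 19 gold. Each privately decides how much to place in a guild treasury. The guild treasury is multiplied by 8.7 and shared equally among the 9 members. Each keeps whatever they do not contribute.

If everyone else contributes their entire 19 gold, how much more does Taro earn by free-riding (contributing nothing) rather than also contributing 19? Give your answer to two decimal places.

0.63 gold

Switching from a contribution of 19 to 0 lets Taro keep an extra 19 gold, but lowers the guild treasury by 19, which costs Taro their own share of that drop: 8.7/9 × 19 = 18.37.
Net gain = 19 − 18.37 = 0.63. The private return per contributed unit (0.9667) is below 1, so free-riding is indeed the best response regardless of what the others do.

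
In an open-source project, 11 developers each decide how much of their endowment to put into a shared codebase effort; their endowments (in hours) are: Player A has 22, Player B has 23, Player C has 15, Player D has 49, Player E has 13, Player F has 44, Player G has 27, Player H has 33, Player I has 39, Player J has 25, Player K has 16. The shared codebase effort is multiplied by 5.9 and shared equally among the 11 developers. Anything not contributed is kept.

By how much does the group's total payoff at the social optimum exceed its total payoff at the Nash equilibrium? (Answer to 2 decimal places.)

1499.40 hours

The private return per contributed unit is 5.9/11 = 0.5364 < 1 for every player regardless of endowment, so the Nash equilibrium is zero contribution and the group total is Σ E_j = 22 + 23 + 15 + 49 + 13 + 44 + 27 + 33 + 39 + 25 + 16 = 306.
Each contributed unit returns 5.900 to the group, so the social optimum is full contribution by everyone: group total = 5.900 × 306 = 1805.40.
Efficiency loss = (5.900 − 1) × 306 = 1499.40.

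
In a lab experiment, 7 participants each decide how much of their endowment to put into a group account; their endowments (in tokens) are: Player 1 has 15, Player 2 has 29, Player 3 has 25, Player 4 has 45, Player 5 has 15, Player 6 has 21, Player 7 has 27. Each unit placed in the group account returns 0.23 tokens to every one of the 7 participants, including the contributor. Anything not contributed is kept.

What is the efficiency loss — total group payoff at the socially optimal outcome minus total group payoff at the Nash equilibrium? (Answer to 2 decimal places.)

The private return per contributed unit is 0.23 < 1 for everyone, so the Nash equilibrium is zero contribution and the group total is Σ E_j = 15 + 29 + 25 + 45 + 15 + 21 + 27 = 177.
Each contributed unit returns 1.610 to the group, so the social optimum is full contribution by everyone: group total = 1.610 × 177 = 284.97.
Efficiency loss = (1.610 − 1) × 177 = 107.97.

107.97 tokens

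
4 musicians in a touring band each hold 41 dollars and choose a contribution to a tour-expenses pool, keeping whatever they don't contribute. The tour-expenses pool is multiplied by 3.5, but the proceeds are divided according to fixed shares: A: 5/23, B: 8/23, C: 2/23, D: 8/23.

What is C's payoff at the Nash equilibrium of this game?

65.96 dollars

Each unit j contributes comes back to j as 3.5 × (j's share), so j prefers to contribute only if that share exceeds 1/3.5 = 0.2857; otherwise keeping the unit dominates.
B and D clear that bar, contributing 41 each; the remaining 2 contribute 0. Total contributed: 82.
C keeps 41 and receives 3.5 × 82 × 2/23 = 24.96 from the tour-expenses pool, for a payoff of 65.96.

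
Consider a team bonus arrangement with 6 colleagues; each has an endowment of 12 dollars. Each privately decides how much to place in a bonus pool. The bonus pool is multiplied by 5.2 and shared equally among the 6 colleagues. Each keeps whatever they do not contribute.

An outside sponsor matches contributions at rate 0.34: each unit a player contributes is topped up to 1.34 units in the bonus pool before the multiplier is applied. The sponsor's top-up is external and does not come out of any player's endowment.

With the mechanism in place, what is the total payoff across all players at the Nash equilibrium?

501.70 dollars

Under the mechanism each unit contributed yields 5.2 × 1.34 / 6 = 1.1613 back to its contributor per unit of net cost, which exceeds 1, making full contribution the dominant choice for everyone.
So the Nash equilibrium is full contribution by all 6; the group earns 5.2 × 1.34 × 72 = 501.70.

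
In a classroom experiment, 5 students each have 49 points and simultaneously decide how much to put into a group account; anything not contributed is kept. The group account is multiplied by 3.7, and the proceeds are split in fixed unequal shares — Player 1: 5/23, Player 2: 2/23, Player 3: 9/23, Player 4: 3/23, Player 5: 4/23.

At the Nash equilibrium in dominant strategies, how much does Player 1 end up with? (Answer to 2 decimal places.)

A player with share s gets back 3.7·s per unit contributed, so full contribution is dominant for anyone with s > 1/3.7 = 0.2703 and zero contribution is dominant for anyone below.
Only Player 3 (9/23) clears that bar, contributing 49; the remaining 4 contribute 0. Total contributed: 49.
Player 1 keeps 49 and receives 3.7 × 49 × 5/23 = 39.41 from the group account, for a payoff of 88.41.

88.41 points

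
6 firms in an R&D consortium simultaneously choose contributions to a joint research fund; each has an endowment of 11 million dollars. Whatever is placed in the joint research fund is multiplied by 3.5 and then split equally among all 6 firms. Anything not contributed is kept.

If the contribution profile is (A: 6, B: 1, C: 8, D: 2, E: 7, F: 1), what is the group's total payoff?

Total contributed: 6 + 1 + 8 + 2 + 7 + 1 = 25; total kept: 6 × 11 − 25 = 41.
The joint research fund pays out 3.5 × 25 = 87.50 in aggregate.
Group total = 41 + 87.50 = 128.50.

128.50 million dollars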